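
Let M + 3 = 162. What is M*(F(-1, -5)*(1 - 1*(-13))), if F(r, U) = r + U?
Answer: -13356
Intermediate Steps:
F(r, U) = U + r
M = 159 (M = -3 + 162 = 159)
M*(F(-1, -5)*(1 - 1*(-13))) = 159*((-5 - 1)*(1 - 1*(-13))) = 159*(-6*(1 + 13)) = 159*(-6*14) = 159*(-84) = -13356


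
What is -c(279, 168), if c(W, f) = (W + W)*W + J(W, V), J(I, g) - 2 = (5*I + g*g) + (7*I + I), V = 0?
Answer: -159311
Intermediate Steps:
J(I, g) = 2 + g² + 13*I (J(I, g) = 2 + ((5*I + g*g) + (7*I + I)) = 2 + ((5*I + g²) + 8*I) = 2 + ((g² + 5*I) + 8*I) = 2 + (g² + 13*I) = 2 + g² + 13*I)
c(W, f) = 2 + 2*W² + 13*W (c(W, f) = (W + W)*W + (2 + 0² + 13*W) = (2*W)*W + (2 + 0 + 13*W) = 2*W² + (2 + 13*W) = 2 + 2*W² + 13*W)
-c(279, 168) = -(2 + 2*279² + 13*279) = -(2 + 2*77841 + 3627) = -(2 + 155682 + 3627) = -1*159311 = -159311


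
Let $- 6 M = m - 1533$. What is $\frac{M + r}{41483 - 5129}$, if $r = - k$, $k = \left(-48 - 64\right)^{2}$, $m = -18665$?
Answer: $- \frac{27533}{109062} \approx -0.25245$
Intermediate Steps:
$k = 12544$ ($k = \left(-112\right)^{2} = 12544$)
$M = \frac{10099}{3}$ ($M = - \frac{-18665 - 1533}{6} = \left(- \frac{1}{6}\right) \left(-20198\right) = \frac{10099}{3} \approx 3366.3$)
$r = -12544$ ($r = \left(-1\right) 12544 = -12544$)
$\frac{M + r}{41483 - 5129} = \frac{\frac{10099}{3} - 12544}{41483 - 5129} = - \frac{27533}{3 \cdot 36354} = \left(- \frac{27533}{3}\right) \frac{1}{36354} = - \frac{27533}{109062}$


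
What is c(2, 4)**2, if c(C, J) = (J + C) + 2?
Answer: 64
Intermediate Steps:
c(C, J) = 2 + C + J (c(C, J) = (C + J) + 2 = 2 + C + J)
c(2, 4)**2 = (2 + 2 + 4)**2 = 8**2 = 64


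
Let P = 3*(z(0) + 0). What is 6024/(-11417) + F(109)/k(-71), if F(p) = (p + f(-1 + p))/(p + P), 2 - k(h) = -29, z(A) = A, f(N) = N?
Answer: -576697/1244453 ≈ -0.46341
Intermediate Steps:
k(h) = 31 (k(h) = 2 - 1*(-29) = 2 + 29 = 31)
P = 0 (P = 3*(0 + 0) = 3*0 = 0)
F(p) = (-1 + 2*p)/p (F(p) = (p + (-1 + p))/(p + 0) = (-1 + 2*p)/p)
6024/(-11417) + F(109)/k(-71) = 6024/(-11417) + (2 - 1/109)/31 = 6024*(-1/11417) + (2 - 1*1/109)*(1/31) = -6024/11417 + (2 - 1/109)*(1/31) = -6024/11417 + (217/109)*(1/31) = -6024/11417 + 7/109 = -576697/1244453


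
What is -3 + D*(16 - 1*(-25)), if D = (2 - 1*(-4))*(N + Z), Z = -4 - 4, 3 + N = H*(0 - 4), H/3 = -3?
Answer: 6147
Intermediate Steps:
H = -9 (H = 3*(-3) = -9)
N = 33 (N = -3 - 9*(0 - 4) = -3 - 9*(-4) = -3 + 36 = 33)
Z = -8
D = 150 (D = (2 - 1*(-4))*(33 - 8) = (2 + 4)*25 = 6*25 = 150)
-3 + D*(16 - 1*(-25)) = -3 + 150*(16 - 1*(-25)) = -3 + 150*(16 + 25) = -3 + 150*41 = -3 + 6150 = 6147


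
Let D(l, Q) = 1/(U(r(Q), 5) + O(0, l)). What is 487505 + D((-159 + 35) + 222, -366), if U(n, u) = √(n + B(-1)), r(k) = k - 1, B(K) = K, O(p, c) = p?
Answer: 487505 - I*√23/92 ≈ 4.8751e+5 - 0.052129*I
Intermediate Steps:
r(k) = -1 + k
U(n, u) = √(-1 + n) (U(n, u) = √(n - 1) = √(-1 + n))
D(l, Q) = (-2 + Q)^(-½) (D(l, Q) = 1/(√(-1 + (-1 + Q)) + 0) = 1/(√(-2 + Q) + 0) = 1/(√(-2 + Q)) = (-2 + Q)^(-½))
487505 + D((-159 + 35) + 222, -366) = 487505 + (-2 - 366)^(-½) = 487505 + (-368)^(-½) = 487505 - I*√23/92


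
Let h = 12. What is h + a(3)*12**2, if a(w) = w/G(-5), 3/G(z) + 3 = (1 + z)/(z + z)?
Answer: -1812/5 ≈ -362.40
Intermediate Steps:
G(z) = 3/(-3 + (1 + z)/(2*z)) (G(z) = 3/(-3 + (1 + z)/(z + z)) = 3/(-3 + (1 + z)/((2*z))) = 3/(-3 + (1 + z)*(1/(2*z))) = 3/(-3 + (1 + z)/(2*z)))
a(w) = -13*w/15 (a(w) = w/((-6*(-5)/(-1 + 5*(-5)))) = w/((-6*(-5)/(-1 - 25))) = w/((-6*(-5)/(-26))) = w/((-6*(-5)*(-1/26))) = w/(-15/13) = w*(-13/15) = -13*w/15)
h + a(3)*12**2 = 12 - 13/15*3*12**2 = 12 - 13/5*144 = 12 - 1872/5 = -1812/5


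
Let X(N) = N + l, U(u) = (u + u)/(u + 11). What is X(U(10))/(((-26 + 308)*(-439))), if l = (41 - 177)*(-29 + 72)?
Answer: 61394/1299879 ≈ 0.047231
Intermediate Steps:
l = -5848 (l = -136*43 = -5848)
U(u) = 2*u/(11 + u) (U(u) = (2*u)/(11 + u) = 2*u/(11 + u))
X(N) = -5848 + N (X(N) = N - 5848 = -5848 + N)
X(U(10))/(((-26 + 308)*(-439))) = (-5848 + 2*10/(11 + 10))/(((-26 + 308)*(-439))) = (-5848 + 2*10/21)/((282*(-439))) = (-5848 + 2*10*(1/21))/(-123798) = (-5848 + 20/21)*(-1/123798) = -122788/21*(-1/123798) = 61394/1299879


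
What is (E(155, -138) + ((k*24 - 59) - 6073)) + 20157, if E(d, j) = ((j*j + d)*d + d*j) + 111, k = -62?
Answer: 2967103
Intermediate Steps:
E(d, j) = 111 + d*j + d*(d + j²) (E(d, j) = ((j² + d)*d + d*j) + 111 = ((d + j²)*d + d*j) + 111 = (d*(d + j²) + d*j) + 111 = (d*j + d*(d + j²)) + 111 = 111 + d*j + d*(d + j²))
(E(155, -138) + ((k*24 - 59) - 6073)) + 20157 = ((111 + 155² + 155*(-138) + 155*(-138)²) + ((-62*24 - 59) - 6073)) + 20157 = ((111 + 24025 - 21390 + 155*19044) + ((-1488 - 59) - 6073)) + 20157 = ((111 + 24025 - 21390 + 2951820) + (-1547 - 6073)) + 20157 = (2954566 - 7620) + 20157 = 2946946 + 20157 = 2967103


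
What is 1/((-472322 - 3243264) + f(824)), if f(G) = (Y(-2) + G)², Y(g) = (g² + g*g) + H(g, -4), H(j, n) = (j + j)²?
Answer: -1/2996482 ≈ -3.3372e-7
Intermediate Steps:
H(j, n) = 4*j² (H(j, n) = (2*j)² = 4*j²)
Y(g) = 6*g² (Y(g) = (g² + g*g) + 4*g² = (g² + g²) + 4*g² = 2*g² + 4*g² = 6*g²)
f(G) = (24 + G)² (f(G) = (6*(-2)² + G)² = (6*4 + G)² = (24 + G)²)
1/((-472322 - 3243264) + f(824)) = 1/((-472322 - 3243264) + (24 + 824)²) = 1/(-3715586 + 848²) = 1/(-3715586 + 719104) = 1/(-2996482) = -1/2996482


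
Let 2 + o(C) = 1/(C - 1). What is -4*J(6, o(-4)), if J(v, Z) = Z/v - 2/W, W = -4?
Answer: -8/15 ≈ -0.53333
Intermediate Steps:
o(C) = -2 + 1/(-1 + C) (o(C) = -2 + 1/(C - 1) = -2 + 1/(-1 + C))
J(v, Z) = ½ + Z/v (J(v, Z) = Z/v - 2/(-4) = Z/v - 2*(-¼) = Z/v + ½ = ½ + Z/v)
-4*J(6, o(-4)) = -4*((3 - 2*(-4))/(-1 - 4) + (½)*6)/6 = -2*((3 + 8)/(-5) + 3)/3 = -2*(-⅕*11 + 3)/3 = -2*(-11/5 + 3)/3 = -2*4/(3*5) = -4*2/15 = -8/15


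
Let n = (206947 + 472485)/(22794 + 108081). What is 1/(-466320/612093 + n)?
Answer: 26702557125/118281980392 ≈ 0.22575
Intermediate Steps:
n = 679432/130875 ≈ 5.1915
1/(-466320/612093 + n) = 1/(-466320/612093 + 679432/130875) = 1/(-466320*1/612093 + 679432/130875) = 1/(-155440/204031 + 679432/130875) = 1/(118281980392/26702557125) = 26702557125/118281980392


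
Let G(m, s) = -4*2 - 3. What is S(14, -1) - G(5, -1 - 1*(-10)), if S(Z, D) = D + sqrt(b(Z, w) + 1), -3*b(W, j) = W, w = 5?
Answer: 10 + I*sqrt(33)/3 ≈ 10.0 + 1.9149*I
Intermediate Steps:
b(W, j) = -W/3
S(Z, D) = D + sqrt(1 - Z/3) (S(Z, D) = D + sqrt(-Z/3 + 1) = D + sqrt(1 - Z/3))
G(m, s) = -11 (G(m, s) = -8 - 3 = -11)
S(14, -1) - G(5, -1 - 1*(-10)) = (-1 + sqrt(9 - 3*14)/3) - 1*(-11) = (-1 + sqrt(9 - 42)/3) + 11 = (-1 + sqrt(-33)/3) + 11 = (-1 + (I*sqrt(33))/3) + 11 = (-1 + I*sqrt(33)/3) + 11 = 10 + I*sqrt(33)/3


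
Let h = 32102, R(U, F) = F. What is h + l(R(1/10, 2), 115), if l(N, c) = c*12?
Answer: 33482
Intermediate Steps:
l(N, c) = 12*c
h + l(R(1/10, 2), 115) = 32102 + 12*115 = 32102 + 1380 = 33482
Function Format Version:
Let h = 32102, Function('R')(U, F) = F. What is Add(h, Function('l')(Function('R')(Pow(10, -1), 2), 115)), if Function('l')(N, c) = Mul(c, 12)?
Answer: 33482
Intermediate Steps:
Function('l')(N, c) = Mul(12, c)
Add(h, Function('l')(Function('R')(Pow(10, -1), 2), 115)) = Add(32102, Mul(12, 115)) = Add(32102, 1380) = 33482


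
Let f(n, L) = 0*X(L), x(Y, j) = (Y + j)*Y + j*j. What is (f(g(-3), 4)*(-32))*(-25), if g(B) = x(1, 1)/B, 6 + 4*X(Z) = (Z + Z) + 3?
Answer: 0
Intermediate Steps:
x(Y, j) = j² + Y*(Y + j) (x(Y, j) = Y*(Y + j) + j² = j² + Y*(Y + j))
X(Z) = -¾ + Z/2 (X(Z) = -3/2 + ((Z + Z) + 3)/4 = -3/2 + (2*Z + 3)/4 = -3/2 + (3 + 2*Z)/4 = -3/2 + (¾ + Z/2) = -¾ + Z/2)
g(B) = 3/B (g(B) = (1² + 1² + 1*1)/B = (1 + 1 + 1)/B = 3/B)
f(n, L) = 0 (f(n, L) = 0*(-¾ + L/2) = 0)
(f(g(-3), 4)*(-32))*(-25) = (0*(-32))*(-25) = 0*(-25) = 0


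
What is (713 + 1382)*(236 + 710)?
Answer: 1981870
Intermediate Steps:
(713 + 1382)*(236 + 710) = 2095*946 = 1981870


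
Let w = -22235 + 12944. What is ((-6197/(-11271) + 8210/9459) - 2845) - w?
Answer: 229124870609/35537463 ≈ 6447.4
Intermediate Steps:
w = -9291
((-6197/(-11271) + 8210/9459) - 2845) - w = ((-6197/(-11271) + 8210/9459) - 2845) - 1*(-9291) = ((-6197*(-1/11271) + 8210*(1/9459)) - 2845) + 9291 = ((6197/11271 + 8210/9459) - 2845) + 9291 = (50384111/35537463 - 2845) + 9291 = -101053698124/35537463 + 9291 = 229124870609/35537463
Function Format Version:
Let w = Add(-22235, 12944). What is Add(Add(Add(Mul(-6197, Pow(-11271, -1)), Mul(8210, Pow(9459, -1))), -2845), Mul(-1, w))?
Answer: Rational(229124870609, 35537463) ≈ 6447.4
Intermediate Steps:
w = -9291
Add(Add(Add(Mul(-6197, Pow(-11271, -1)), Mul(8210, Pow(9459, -1))), -2845), Mul(-1, w)) = Add(Add(Add(Mul(-6197, Pow(-11271, -1)), Mul(8210, Pow(9459, -1))), -2845), Mul(-1, -9291)) = Add(Add(Add(Mul(-6197, Rational(-1, 11271)), Mul(8210, Rational(1, 9459))), -2845), 9291) = Add(Add(Add(Rational(6197, 11271), Rational(8210, 9459)), -2845), 9291) = Add(Add(Rational(50384111, 35537463), -2845), 9291) = Add(Rational(-101053698124, 35537463), 9291) = Rational(229124870609, 35537463)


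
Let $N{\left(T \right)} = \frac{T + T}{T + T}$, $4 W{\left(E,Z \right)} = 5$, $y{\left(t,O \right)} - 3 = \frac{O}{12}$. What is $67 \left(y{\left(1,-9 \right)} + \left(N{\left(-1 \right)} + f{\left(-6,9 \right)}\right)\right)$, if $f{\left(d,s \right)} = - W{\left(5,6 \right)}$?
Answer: $134$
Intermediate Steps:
$y{\left(t,O \right)} = 3 + \frac{O}{12}$
$W{\left(E,Z \right)} = \frac{5}{4}$ ($W{\left(E,Z \right)} = \frac{1}{4} \cdot 5 = \frac{5}{4}$)
$f{\left(d,s \right)} = - \frac{5}{4}$ ($f{\left(d,s \right)} = \left(-1\right) \frac{5}{4} = - \frac{5}{4}$)
$N{\left(T \right)} = 1$ ($N{\left(T \right)} = \frac{2 T}{2 T} = 2 T \frac{1}{2 T} = 1$)
$67 \left(y{\left(1,-9 \right)} + \left(N{\left(-1 \right)} + f{\left(-6,9 \right)}\right)\right) = 67 \left(\left(3 + \frac{1}{12} \left(-9\right)\right) + \left(1 - \frac{5}{4}\right)\right) = 67 \left(\left(3 - \frac{3}{4}\right) - \frac{1}{4}\right) = 67 \left(\frac{9}{4} - \frac{1}{4}\right) = 67 \cdot 2 = 134$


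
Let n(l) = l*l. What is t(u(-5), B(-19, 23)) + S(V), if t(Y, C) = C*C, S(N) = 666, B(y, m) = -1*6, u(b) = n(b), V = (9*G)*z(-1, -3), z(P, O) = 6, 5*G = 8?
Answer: 702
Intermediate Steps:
G = 8/5 (G = (⅕)*8 = 8/5 ≈ 1.6000)
n(l) = l²
V = 432/5 (V = (9*(8/5))*6 = (72/5)*6 = 432/5 ≈ 86.400)
u(b) = b²
B(y, m) = -6
t(Y, C) = C²
t(u(-5), B(-19, 23)) + S(V) = (-6)² + 666 = 36 + 666 = 702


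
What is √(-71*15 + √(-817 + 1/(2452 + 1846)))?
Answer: √(-19673536260 + 4298*I*√15092276570)/4298 ≈ 0.43789 + 32.637*I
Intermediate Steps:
√(-71*15 + √(-817 + 1/(2452 + 1846))) = √(-1065 + √(-817 + 1/4298)) = √(-1065 + √(-3511465/4298)) = √(-1065 + I*√15092276570/4298)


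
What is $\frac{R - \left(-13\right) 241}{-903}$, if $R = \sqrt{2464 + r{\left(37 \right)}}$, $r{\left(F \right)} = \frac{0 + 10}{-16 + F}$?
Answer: $- \frac{3133}{903} - \frac{\sqrt{1086834}}{18963} \approx -3.5245$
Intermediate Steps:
$r{\left(F \right)} = \frac{10}{-16 + F}$
$R = \frac{\sqrt{1086834}}{21}$ ($R = \sqrt{2464 + \frac{10}{-16 + 37}} = \sqrt{2464 + \frac{10}{21}} = \sqrt{\frac{51754}{21}} = \frac{\sqrt{1086834}}{21} \approx 49.643$)
$\frac{R - \left(-13\right) 241}{-903} = \frac{\frac{\sqrt{1086834}}{21} - \left(-13\right) 241}{-903} = \left(\frac{\sqrt{1086834}}{21} - -3133\right) \left(- \frac{1}{903}\right) = \left(\frac{\sqrt{1086834}}{21} + 3133\right) \left(- \frac{1}{903}\right) = \left(3133 + \frac{\sqrt{1086834}}{21}\right) \left(- \frac{1}{903}\right) = - \frac{3133}{903} - \frac{\sqrt{1086834}}{18963}$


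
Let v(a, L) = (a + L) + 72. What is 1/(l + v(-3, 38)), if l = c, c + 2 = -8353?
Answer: -1/8248 ≈ -0.00012124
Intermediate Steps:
c = -8355 (c = -2 - 8353 = -8355)
l = -8355
v(a, L) = 72 + L + a (v(a, L) = (L + a) + 72 = 72 + L + a)
1/(l + v(-3, 38)) = 1/(-8355 + (72 + 38 - 3)) = 1/(-8355 + 107) = 1/(-8248) = -1/8248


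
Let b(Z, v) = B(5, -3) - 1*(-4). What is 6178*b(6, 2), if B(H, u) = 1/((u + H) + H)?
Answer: 179162/7 ≈ 25595.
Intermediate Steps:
B(H, u) = 1/(u + 2*H) (B(H, u) = 1/((H + u) + H) = 1/(u + 2*H))
b(Z, v) = 29/7 (b(Z, v) = 1/(-3 + 2*5) - 1*(-4) = 1/(-3 + 10) + 4 = 1/7 + 4 = 29/7)
6178*b(6, 2) = 6178*(29/7) = 179162/7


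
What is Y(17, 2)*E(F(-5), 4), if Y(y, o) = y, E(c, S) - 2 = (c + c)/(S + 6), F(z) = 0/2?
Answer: 34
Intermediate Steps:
F(z) = 0 (F(z) = 0*(½) = 0)
E(c, S) = 2 + 2*c/(6 + S) (E(c, S) = 2 + (c + c)/(S + 6) = 2 + (2*c)/(6 + S) = 2 + 2*c/(6 + S))
Y(17, 2)*E(F(-5), 4) = 17*(2*(6 + 4 + 0)/(6 + 4)) = 17*(2*10/10) = 17*(2*(⅒)*10) = 17*2 = 34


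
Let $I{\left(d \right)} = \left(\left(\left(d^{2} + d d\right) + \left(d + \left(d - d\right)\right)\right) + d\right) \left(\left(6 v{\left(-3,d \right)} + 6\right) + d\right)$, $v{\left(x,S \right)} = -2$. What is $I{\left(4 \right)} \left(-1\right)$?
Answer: $80$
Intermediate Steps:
$I{\left(d \right)} = \left(-6 + d\right) \left(2 d + 2 d^{2}\right)$ ($I{\left(d \right)} = \left(\left(\left(d^{2} + d d\right) + \left(d + \left(d - d\right)\right)\right) + d\right) \left(\left(6 \left(-2\right) + 6\right) + d\right) = \left(\left(\left(d^{2} + d^{2}\right) + \left(d + 0\right)\right) + d\right) \left(\left(-12 + 6\right) + d\right) = \left(\left(2 d^{2} + d\right) + d\right) \left(-6 + d\right) = \left(\left(d + 2 d^{2}\right) + d\right) \left(-6 + d\right) = \left(2 d + 2 d^{2}\right) \left(-6 + d\right) = \left(-6 + d\right) \left(2 d + 2 d^{2}\right)$)
$I{\left(4 \right)} \left(-1\right) = 2 \cdot 4 \left(-6 + 4^{2} - 20\right) \left(-1\right) = 2 \cdot 4 \left(-6 + 16 - 20\right) \left(-1\right) = 2 \cdot 4 \left(-10\right) \left(-1\right) = \left(-80\right) \left(-1\right) = 80$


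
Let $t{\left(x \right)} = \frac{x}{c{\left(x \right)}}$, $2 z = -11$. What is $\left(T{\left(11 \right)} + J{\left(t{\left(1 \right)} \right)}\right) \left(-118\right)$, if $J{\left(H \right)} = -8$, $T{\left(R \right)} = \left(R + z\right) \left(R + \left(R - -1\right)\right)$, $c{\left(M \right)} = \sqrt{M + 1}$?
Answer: $-13983$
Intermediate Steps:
$z = - \frac{11}{2}$ ($z = \frac{1}{2} \left(-11\right) = - \frac{11}{2} \approx -5.5$)
$c{\left(M \right)} = \sqrt{1 + M}$
$t{\left(x \right)} = \frac{x}{\sqrt{1 + x}}$
$T{\left(R \right)} = \left(1 + 2 R\right) \left(- \frac{11}{2} + R\right)$ ($T{\left(R \right)} = \left(R - \frac{11}{2}\right) \left(R + \left(R - -1\right)\right) = \left(- \frac{11}{2} + R\right) \left(R + \left(R + 1\right)\right) = \left(- \frac{11}{2} + R\right) \left(R + \left(1 + R\right)\right) = \left(- \frac{11}{2} + R\right) \left(1 + 2 R\right) = \left(1 + 2 R\right) \left(- \frac{11}{2} + R\right)$)
$\left(T{\left(11 \right)} + J{\left(t{\left(1 \right)} \right)}\right) \left(-118\right) = \left(\left(- \frac{11}{2} - 110 + 2 \cdot 11^{2}\right) - 8\right) \left(-118\right) = \left(\left(- \frac{11}{2} - 110 + 2 \cdot 121\right) - 8\right) \left(-118\right) = \left(\left(- \frac{11}{2} - 110 + 242\right) - 8\right) \left(-118\right) = \left(\frac{253}{2} - 8\right) \left(-118\right) = \frac{237}{2} \left(-118\right) = -13983$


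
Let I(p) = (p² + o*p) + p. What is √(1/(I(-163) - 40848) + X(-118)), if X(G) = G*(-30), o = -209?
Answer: √54535913285/3925 ≈ 59.498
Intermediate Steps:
I(p) = p² - 208*p (I(p) = (p² - 209*p) + p = p² - 208*p)
X(G) = -30*G
√(1/(I(-163) - 40848) + X(-118)) = √(1/(-163*(-208 - 163) - 40848) - 30*(-118)) = √(1/(-163*(-371) - 40848) + 3540) = √(1/(60473 - 40848) + 3540) = √(1/19625 + 3540) = √(69472501/19625) = √54535913285/3925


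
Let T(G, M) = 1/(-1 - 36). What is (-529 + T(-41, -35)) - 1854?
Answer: -88172/37 ≈ -2383.0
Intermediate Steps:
T(G, M) = -1/37 (T(G, M) = 1/(-37) = -1/37)
(-529 + T(-41, -35)) - 1854 = (-529 - 1/37) - 1854 = -19574/37 - 1854 = -88172/37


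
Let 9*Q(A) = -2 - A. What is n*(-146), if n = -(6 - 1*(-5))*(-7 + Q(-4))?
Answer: -97966/9 ≈ -10885.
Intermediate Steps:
Q(A) = -2/9 - A/9 (Q(A) = (-2 - A)/9 = -2/9 - A/9)
n = 671/9 (n = -(6 - 1*(-5))*(-7 + (-2/9 - ⅑*(-4))) = -(6 + 5)*(-7 + (-2/9 + 4/9)) = -11*(-7 + 2/9) = -11*(-61)/9 = -1*(-671/9) = 671/9 ≈ 74.556)
n*(-146) = (671/9)*(-146) = -97966/9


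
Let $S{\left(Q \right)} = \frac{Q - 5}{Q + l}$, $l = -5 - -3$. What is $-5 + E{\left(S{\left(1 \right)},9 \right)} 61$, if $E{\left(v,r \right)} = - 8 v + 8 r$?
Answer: $2435$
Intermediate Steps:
$l = -2$ ($l = -5 + 3 = -2$)
$S{\left(Q \right)} = \frac{-5 + Q}{-2 + Q}$ ($S{\left(Q \right)} = \frac{Q - 5}{Q - 2} = \frac{-5 + Q}{-2 + Q}$)
$-5 + E{\left(S{\left(1 \right)},9 \right)} 61 = -5 + \left(- 8 \frac{-5 + 1}{-2 + 1} + 8 \cdot 9\right) 61 = -5 + \left(- 8 \frac{1}{-1} \left(-4\right) + 72\right) 61 = -5 + \left(- 8 \left(\left(-1\right) \left(-4\right)\right) + 72\right) 61 = -5 + \left(\left(-8\right) 4 + 72\right) 61 = -5 + \left(-32 + 72\right) 61 = -5 + 40 \cdot 61 = -5 + 2440 = 2435$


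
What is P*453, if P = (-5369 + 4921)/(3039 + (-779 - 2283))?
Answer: 202944/23 ≈ 8823.7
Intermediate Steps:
P = 448/23 (P = -448/(3039 - 3062) = -448/(-23) = -448*(-1/23) = 448/23 ≈ 19.478)
P*453 = (448/23)*453 = 202944/23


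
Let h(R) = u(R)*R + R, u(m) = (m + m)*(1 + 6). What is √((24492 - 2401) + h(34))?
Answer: √38309 ≈ 195.73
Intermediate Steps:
u(m) = 14*m (u(m) = (2*m)*7 = 14*m)
h(R) = R + 14*R² (h(R) = (14*R)*R + R = 14*R² + R = R + 14*R²)
√((24492 - 2401) + h(34)) = √((24492 - 2401) + 34*(1 + 14*34)) = √(22091 + 34*(1 + 476)) = √(22091 + 34*477) = √(22091 + 16218) = √38309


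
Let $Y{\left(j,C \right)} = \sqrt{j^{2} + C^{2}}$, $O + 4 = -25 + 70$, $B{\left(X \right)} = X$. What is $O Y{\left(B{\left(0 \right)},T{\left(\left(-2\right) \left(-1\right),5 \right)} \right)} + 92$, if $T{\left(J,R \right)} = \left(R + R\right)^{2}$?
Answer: $4192$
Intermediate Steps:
$O = 41$ ($O = -4 + \left(-25 + 70\right) = -4 + 45 = 41$)
$T{\left(J,R \right)} = 4 R^{2}$ ($T{\left(J,R \right)} = \left(2 R\right)^{2} = 4 R^{2}$)
$Y{\left(j,C \right)} = \sqrt{C^{2} + j^{2}}$
$O Y{\left(B{\left(0 \right)},T{\left(\left(-2\right) \left(-1\right),5 \right)} \right)} + 92 = 41 \sqrt{\left(4 \cdot 5^{2}\right)^{2} + 0^{2}} + 92 = 41 \sqrt{\left(4 \cdot 25\right)^{2} + 0} + 92 = 41 \sqrt{100^{2} + 0} + 92 = 41 \sqrt{10000 + 0} + 92 = 41 \sqrt{10000} + 92 = 41 \cdot 100 + 92 = 4100 + 92 = 4192$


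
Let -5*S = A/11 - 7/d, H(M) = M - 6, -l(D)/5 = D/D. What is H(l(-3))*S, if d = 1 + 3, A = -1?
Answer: -81/20 ≈ -4.0500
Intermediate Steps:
l(D) = -5 (l(D) = -5*D/D = -5*1 = -5)
H(M) = -6 + M
d = 4
S = 81/220 (S = -(-1/11 - 7/4)/5 = -⅕*(-81/44) = 81/220 ≈ 0.36818)
H(l(-3))*S = (-6 - 5)*(81/220) = -11*81/220 = -81/20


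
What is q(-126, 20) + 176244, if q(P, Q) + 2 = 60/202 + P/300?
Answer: 890021479/5050 ≈ 1.7624e+5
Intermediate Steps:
q(P, Q) = -172/101 + P/300 (q(P, Q) = -2 + (60/202 + P/300) = -2 + (60*(1/202) + P*(1/300)) = -2 + (30/101 + P/300) = -172/101 + P/300)
q(-126, 20) + 176244 = (-172/101 + (1/300)*(-126)) + 176244 = (-172/101 - 21/50) + 176244 = -10721/5050 + 176244 = 890021479/5050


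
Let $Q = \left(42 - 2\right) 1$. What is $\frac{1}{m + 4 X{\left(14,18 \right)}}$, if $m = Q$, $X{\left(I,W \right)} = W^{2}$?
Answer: $\frac{1}{1336} \approx 0.0007485$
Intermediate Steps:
$Q = 40$ ($Q = 40 \cdot 1 = 40$)
$m = 40$
$\frac{1}{m + 4 X{\left(14,18 \right)}} = \frac{1}{40 + 4 \cdot 18^{2}} = \frac{1}{40 + 4 \cdot 324} = \frac{1}{40 + 1296} = \frac{1}{1336}$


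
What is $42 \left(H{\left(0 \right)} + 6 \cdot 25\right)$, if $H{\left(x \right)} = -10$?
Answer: $5880$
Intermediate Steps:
$42 \left(H{\left(0 \right)} + 6 \cdot 25\right) = 42 \left(-10 + 6 \cdot 25\right) = 42 \left(-10 + 150\right) = 42 \cdot 140 = 5880$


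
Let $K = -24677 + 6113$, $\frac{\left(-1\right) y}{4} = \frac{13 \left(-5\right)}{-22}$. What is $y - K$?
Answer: $\frac{204074}{11} \approx 18552.0$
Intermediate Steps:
$y = - \frac{130}{11}$ ($y = - 4 \frac{13 \left(-5\right)}{-22} = - 4 \left(\left(-65\right) \left(- \frac{1}{22}\right)\right) = \left(-4\right) \frac{65}{22} = - \frac{130}{11} \approx -11.818$)
$K = -18564$
$y - K = - \frac{130}{11} - -18564 = - \frac{130}{11} + 18564 = \frac{204074}{11}$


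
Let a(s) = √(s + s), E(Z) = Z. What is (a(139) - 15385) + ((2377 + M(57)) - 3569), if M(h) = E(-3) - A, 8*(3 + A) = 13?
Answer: -132629/8 + √278 ≈ -16562.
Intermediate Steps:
A = -11/8 (A = -3 + (⅛)*13 = -3 + 13/8 = -11/8 ≈ -1.3750)
M(h) = -13/8 (M(h) = -3 - 1*(-11/8) = -3 + 11/8 = -13/8)
a(s) = √2*√s (a(s) = √(2*s) = √2*√s)
(a(139) - 15385) + ((2377 + M(57)) - 3569) = (√2*√139 - 15385) + ((2377 - 13/8) - 3569) = (√278 - 15385) + (19003/8 - 3569) = (-15385 + √278) - 9549/8 = -132629/8 + √278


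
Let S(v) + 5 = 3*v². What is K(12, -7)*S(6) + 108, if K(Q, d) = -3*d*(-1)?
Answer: -2055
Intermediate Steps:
S(v) = -5 + 3*v²
K(Q, d) = 3*d
K(12, -7)*S(6) + 108 = (3*(-7))*(-5 + 3*6²) + 108 = -21*(-5 + 3*36) + 108 = -21*(-5 + 108) + 108 = -21*103 + 108 = -2163 + 108 = -2055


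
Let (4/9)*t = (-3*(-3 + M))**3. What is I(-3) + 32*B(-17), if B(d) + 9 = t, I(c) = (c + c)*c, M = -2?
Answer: 242730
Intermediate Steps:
I(c) = 2*c**2 (I(c) = (2*c)*c = 2*c**2)
t = 30375/4 (t = 9*(-3*(-3 - 2))**3/4 = 9*(-3*(-5))**3/4 = (9/4)*15**3 = (9/4)*3375 = 30375/4 ≈ 7593.8)
B(d) = 30339/4 (B(d) = -9 + 30375/4 = 30339/4)
I(-3) + 32*B(-17) = 2*(-3)**2 + 32*(30339/4) = 2*9 + 242712 = 18 + 242712 = 242730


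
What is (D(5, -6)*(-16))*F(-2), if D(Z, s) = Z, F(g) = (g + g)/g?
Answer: -160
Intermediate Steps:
F(g) = 2 (F(g) = (2*g)/g = 2)
(D(5, -6)*(-16))*F(-2) = (5*(-16))*2 = -80*2 = -160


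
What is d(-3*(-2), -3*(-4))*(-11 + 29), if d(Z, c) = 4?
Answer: 72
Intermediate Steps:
d(-3*(-2), -3*(-4))*(-11 + 29) = 4*(-11 + 29) = 4*18 = 72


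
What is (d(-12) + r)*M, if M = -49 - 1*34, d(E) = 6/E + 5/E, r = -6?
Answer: 6889/12 ≈ 574.08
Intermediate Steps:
d(E) = 11/E
M = -83 (M = -49 - 34 = -83)
(d(-12) + r)*M = (11/(-12) - 6)*(-83) = (11*(-1/12) - 6)*(-83) = (-11/12 - 6)*(-83) = -83/12*(-83) = 6889/12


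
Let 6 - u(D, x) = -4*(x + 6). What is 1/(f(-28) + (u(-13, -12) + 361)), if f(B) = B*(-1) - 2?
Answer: 1/369 ≈ 0.0027100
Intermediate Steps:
u(D, x) = 30 + 4*x (u(D, x) = 6 - (-4)*(x + 6) = 6 - (-4)*(6 + x) = 6 - (-24 - 4*x) = 6 + (24 + 4*x) = 30 + 4*x)
f(B) = -2 - B (f(B) = -B - 2 = -2 - B)
1/(f(-28) + (u(-13, -12) + 361)) = 1/((-2 - 1*(-28)) + ((30 + 4*(-12)) + 361)) = 1/((-2 + 28) + ((30 - 48) + 361)) = 1/(26 + (-18 + 361)) = 1/(26 + 343) = 1/369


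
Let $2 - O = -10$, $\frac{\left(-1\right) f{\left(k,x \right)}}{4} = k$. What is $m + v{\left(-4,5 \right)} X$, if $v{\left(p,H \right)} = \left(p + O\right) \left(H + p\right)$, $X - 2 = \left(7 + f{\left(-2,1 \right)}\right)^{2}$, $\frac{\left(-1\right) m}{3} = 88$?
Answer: $1552$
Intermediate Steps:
$m = -264$ ($m = \left(-3\right) 88 = -264$)
$f{\left(k,x \right)} = - 4 k$
$O = 12$ ($O = 2 - -10 = 2 + 10 = 12$)
$X = 227$ ($X = 2 + \left(7 - -8\right)^{2} = 2 + \left(7 + 8\right)^{2} = 2 + 15^{2} = 2 + 225 = 227$)
$v{\left(p,H \right)} = \left(12 + p\right) \left(H + p\right)$ ($v{\left(p,H \right)} = \left(p + 12\right) \left(H + p\right) = \left(12 + p\right) \left(H + p\right)$)
$m + v{\left(-4,5 \right)} X = -264 + \left(\left(-4\right)^{2} + 12 \cdot 5 + 12 \left(-4\right) + 5 \left(-4\right)\right) 227 = -264 + \left(16 + 60 - 48 - 20\right) 227 = -264 + 8 \cdot 227 = -264 + 1816 = 1552$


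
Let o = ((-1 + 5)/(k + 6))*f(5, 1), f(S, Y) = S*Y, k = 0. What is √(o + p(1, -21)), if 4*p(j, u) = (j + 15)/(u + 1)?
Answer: √705/15 ≈ 1.7701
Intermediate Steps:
p(j, u) = (15 + j)/(4*(1 + u)) (p(j, u) = ((j + 15)/(u + 1))/4 = ((15 + j)/(1 + u))/4 = (15 + j)/(4*(1 + u)))
o = 10/3 (o = ((-1 + 5)/(0 + 6))*(5*1) = (4/6)*5 = (4*(⅙))*5 = (⅔)*5 = 10/3 ≈ 3.3333)
√(o + p(1, -21)) = √(10/3 + (15 + 1)/(4*(1 - 21))) = √(10/3 + (¼)*16/(-20)) = √(10/3 + (¼)*(-1/20)*16) = √(10/3 - ⅕) = √(47/15) = √705/15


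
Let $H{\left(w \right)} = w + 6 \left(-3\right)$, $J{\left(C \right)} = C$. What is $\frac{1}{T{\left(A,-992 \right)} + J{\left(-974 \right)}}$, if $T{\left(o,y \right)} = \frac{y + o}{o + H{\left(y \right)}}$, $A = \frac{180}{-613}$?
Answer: $- \frac{309655}{301299832} \approx -0.0010277$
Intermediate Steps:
$A = - \frac{180}{613}$ ($A = 180 \left(- \frac{1}{613}\right) = - \frac{180}{613} \approx -0.29364$)
$H{\left(w \right)} = -18 + w$ ($H{\left(w \right)} = w - 18 = -18 + w$)
$T{\left(o,y \right)} = \frac{o + y}{-18 + o + y}$ ($T{\left(o,y \right)} = \frac{y + o}{o + \left(-18 + y\right)} = \frac{o + y}{-18 + o + y}$)
$\frac{1}{T{\left(A,-992 \right)} + J{\left(-974 \right)}} = \frac{1}{\frac{- \frac{180}{613} - 992}{-18 - \frac{180}{613} - 992} - 974} = \frac{1}{\frac{1}{- \frac{619310}{613}} \left(- \frac{608276}{613}\right) - 974} = \frac{1}{\left(- \frac{613}{619310}\right) \left(- \frac{608276}{613}\right) - 974} = \frac{1}{\frac{304138}{309655} - 974} = \frac{1}{- \frac{301299832}{309655}} = - \frac{309655}{301299832}$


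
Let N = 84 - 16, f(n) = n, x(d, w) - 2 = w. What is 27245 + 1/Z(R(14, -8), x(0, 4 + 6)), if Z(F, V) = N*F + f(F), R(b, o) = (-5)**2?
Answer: 46997626/1725 ≈ 27245.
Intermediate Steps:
x(d, w) = 2 + w
R(b, o) = 25
N = 68
Z(F, V) = 69*F (Z(F, V) = 68*F + F = 69*F)
27245 + 1/Z(R(14, -8), x(0, 4 + 6)) = 27245 + 1/(69*25) = 27245 + 1/1725 = 46997626/1725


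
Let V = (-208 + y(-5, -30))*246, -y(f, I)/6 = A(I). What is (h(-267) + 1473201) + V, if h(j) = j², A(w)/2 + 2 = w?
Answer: 1587786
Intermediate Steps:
A(w) = -4 + 2*w
y(f, I) = 24 - 12*I (y(f, I) = -6*(-4 + 2*I) = 24 - 12*I)
V = 43296 (V = (-208 + (24 - 12*(-30)))*246 = (-208 + (24 + 360))*246 = (-208 + 384)*246 = 176*246 = 43296)
(h(-267) + 1473201) + V = ((-267)² + 1473201) + 43296 = (71289 + 1473201) + 43296 = 1544490 + 43296 = 1587786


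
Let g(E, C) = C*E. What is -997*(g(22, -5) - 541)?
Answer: 649047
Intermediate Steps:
-997*(g(22, -5) - 541) = -997*(-5*22 - 541) = -997*(-110 - 541) = -997*(-651) = 649047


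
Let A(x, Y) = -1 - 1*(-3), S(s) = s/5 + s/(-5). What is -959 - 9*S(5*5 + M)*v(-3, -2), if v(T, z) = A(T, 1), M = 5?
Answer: -959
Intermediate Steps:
S(s) = 0 (S(s) = s*(1/5) + s*(-1/5) = s/5 - s/5 = 0)
A(x, Y) = 2 (A(x, Y) = -1 + 3 = 2)
v(T, z) = 2
-959 - 9*S(5*5 + M)*v(-3, -2) = -959 - 9*0*2 = -959 - 0*2 = -959 - 1*0 = -959 + 0 = -959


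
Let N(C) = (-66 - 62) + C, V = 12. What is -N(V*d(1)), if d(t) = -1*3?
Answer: 164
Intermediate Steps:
d(t) = -3
N(C) = -128 + C
-N(V*d(1)) = -(-128 + 12*(-3)) = -(-128 - 36) = -1*(-164) = 164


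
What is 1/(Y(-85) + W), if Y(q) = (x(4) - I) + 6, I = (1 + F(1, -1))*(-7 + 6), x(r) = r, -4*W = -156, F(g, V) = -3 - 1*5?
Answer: 1/42 ≈ 0.023810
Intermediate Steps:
F(g, V) = -8 (F(g, V) = -3 - 5 = -8)
W = 39 (W = -¼*(-156) = 39)
I = 7 (I = (1 - 8)*(-7 + 6) = -7*(-1) = 7)
Y(q) = 3 (Y(q) = (4 - 1*7) + 6 = (4 - 7) + 6 = -3 + 6 = 3)
1/(Y(-85) + W) = 1/(3 + 39) = 1/42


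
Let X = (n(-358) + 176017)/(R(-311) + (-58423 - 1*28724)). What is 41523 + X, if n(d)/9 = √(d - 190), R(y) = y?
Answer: 3631342517/87458 - 9*I*√137/43729 ≈ 41521.0 - 0.002409*I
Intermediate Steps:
n(d) = 9*√(-190 + d) (n(d) = 9*√(d - 190) = 9*√(-190 + d))
X = -176017/87458 - 9*I*√137/43729 (X = (9*√(-190 - 358) + 176017)/(-311 + (-58423 - 1*28724)) = (9*√(-548) + 176017)/(-311 + (-58423 - 28724)) = (9*(2*I*√137) + 176017)/(-311 - 87147) = (18*I*√137 + 176017)/(-87458) = (176017 + 18*I*√137)*(-1/87458) = -176017/87458 - 9*I*√137/43729 ≈ -2.0126 - 0.002409*I)
41523 + X = 41523 + (-176017/87458 - 9*I*√137/43729) = 3631342517/87458 - 9*I*√137/43729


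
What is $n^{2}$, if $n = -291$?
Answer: $84681$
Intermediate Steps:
$n^{2} = \left(-291\right)^{2} = 84681$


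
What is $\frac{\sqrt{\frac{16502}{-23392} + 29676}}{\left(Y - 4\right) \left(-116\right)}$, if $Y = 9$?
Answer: $- \frac{\sqrt{253717121095}}{1695920} \approx -0.29701$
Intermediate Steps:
$\frac{\sqrt{\frac{16502}{-23392} + 29676}}{\left(Y - 4\right) \left(-116\right)} = \frac{\sqrt{\frac{16502}{-23392} + 29676}}{\left(9 - 4\right) \left(-116\right)} = \frac{\sqrt{16502 \left(- \frac{1}{23392}\right) + 29676}}{5 \left(-116\right)} = \frac{\sqrt{- \frac{8251}{11696} + 29676}}{-580} = \sqrt{\frac{347082245}{11696}} \left(- \frac{1}{580}\right) = \frac{\sqrt{253717121095}}{2924} \left(- \frac{1}{580}\right) = - \frac{\sqrt{253717121095}}{1695920}$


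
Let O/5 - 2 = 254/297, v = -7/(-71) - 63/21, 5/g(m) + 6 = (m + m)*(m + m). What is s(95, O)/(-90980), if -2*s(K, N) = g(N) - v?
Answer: 14735830271/922184446157360 ≈ 1.5979e-5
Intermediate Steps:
g(m) = 5/(-6 + 4*m**2) (g(m) = 5/(-6 + (m + m)*(m + m)) = 5/(-6 + (2*m)*(2*m)) = 5/(-6 + 4*m**2))
v = -206/71 (v = -7*(-1/71) - 63*1/21 = 7/71 - 3 = -206/71 ≈ -2.9014)
O = 4240/297 (O = 10 + 5*(254/297) = 10 + 1270/297 = 4240/297 ≈ 14.276)
s(K, N) = -103/71 - 5/(4*(-3 + 2*N**2)) (s(K, N) = -(5/(2*(-3 + 2*N**2)) - 1*(-206/71))/2 = -(5/(2*(-3 + 2*N**2)) + 206/71)/2 = -(206/71 + 5/(2*(-3 + 2*N**2)))/2 = -103/71 - 5/(4*(-3 + 2*N**2)))
s(95, O)/(-90980) = ((881 - 824*(4240/297)**2)/(284*(-3 + 2*(4240/297)**2)))/(-90980) = ((881 - 824*17977600/88209)/(284*(-3 + 2*(17977600/88209))))*(-1/90980) = ((881 - 14813542400/88209)/(284*(-3 + 35955200/88209)))*(-1/90980) = ((1/284)*(-14735830271/88209)/(35690573/88209))*(-1/90980) = ((1/284)*(88209/35690573)*(-14735830271/88209))*(-1/90980) = -14735830271/10136122732*(-1/90980) = 14735830271/922184446157360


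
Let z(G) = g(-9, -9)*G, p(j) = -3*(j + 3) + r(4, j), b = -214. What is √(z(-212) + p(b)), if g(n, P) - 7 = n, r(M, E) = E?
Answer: √843 ≈ 29.034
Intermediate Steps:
g(n, P) = 7 + n
p(j) = -9 - 2*j (p(j) = -3*(j + 3) + j = -3*(3 + j) + j = (-9 - 3*j) + j = -9 - 2*j)
z(G) = -2*G (z(G) = (7 - 9)*G = -2*G)
√(z(-212) + p(b)) = √(-2*(-212) + (-9 - 2*(-214))) = √(424 + (-9 + 428)) = √(424 + 419) = √843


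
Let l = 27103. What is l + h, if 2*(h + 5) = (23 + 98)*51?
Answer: 60367/2 ≈ 30184.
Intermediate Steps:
h = 6161/2 (h = -5 + ((23 + 98)*51)/2 = -5 + (121*51)/2 = -5 + (½)*6171 = -5 + 6171/2 = 6161/2 ≈ 3080.5)
l + h = 27103 + 6161/2 = 60367/2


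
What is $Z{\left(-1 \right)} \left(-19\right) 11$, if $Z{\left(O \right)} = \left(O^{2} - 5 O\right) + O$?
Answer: $-1045$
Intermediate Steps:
$Z{\left(O \right)} = O^{2} - 4 O$
$Z{\left(-1 \right)} \left(-19\right) 11 = - (-4 - 1) \left(-19\right) 11 = \left(-1\right) \left(-5\right) \left(-19\right) 11 = 5 \left(-19\right) 11 = \left(-95\right) 11 = -1045$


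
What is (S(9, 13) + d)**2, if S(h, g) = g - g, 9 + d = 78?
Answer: 4761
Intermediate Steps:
d = 69 (d = -9 + 78 = 69)
S(h, g) = 0
(S(9, 13) + d)**2 = (0 + 69)**2 = 69**2 = 4761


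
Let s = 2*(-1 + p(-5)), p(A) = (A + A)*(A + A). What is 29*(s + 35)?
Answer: 6757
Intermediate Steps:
p(A) = 4*A**2 (p(A) = (2*A)*(2*A) = 4*A**2)
s = 198 (s = 2*(-1 + 4*(-5)**2) = 2*(-1 + 4*25) = 2*(-1 + 100) = 2*99 = 198)
29*(s + 35) = 29*(198 + 35) = 29*233 = 6757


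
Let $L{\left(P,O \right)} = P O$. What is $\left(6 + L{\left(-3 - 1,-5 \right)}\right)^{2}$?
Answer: $676$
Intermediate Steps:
$L{\left(P,O \right)} = O P$
$\left(6 + L{\left(-3 - 1,-5 \right)}\right)^{2} = \left(6 - 5 \left(-3 - 1\right)\right)^{2} = \left(6 - -20\right)^{2} = \left(6 + 20\right)^{2} = 26^{2} = 676$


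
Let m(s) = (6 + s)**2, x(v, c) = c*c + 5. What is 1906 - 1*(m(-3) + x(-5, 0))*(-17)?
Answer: 2144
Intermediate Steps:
x(v, c) = 5 + c**2 (x(v, c) = c**2 + 5 = 5 + c**2)
1906 - 1*(m(-3) + x(-5, 0))*(-17) = 1906 - 1*((6 - 3)**2 + (5 + 0**2))*(-17) = 1906 - 1*(3**2 + (5 + 0))*(-17) = 1906 - 1*(9 + 5)*(-17) = 1906 - 1*14*(-17) = 1906 - 14*(-17) = 1906 - 1*(-238) = 1906 + 238 = 2144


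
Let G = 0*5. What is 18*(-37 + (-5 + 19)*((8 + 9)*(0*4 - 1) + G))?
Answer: -4950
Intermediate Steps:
G = 0
18*(-37 + (-5 + 19)*((8 + 9)*(0*4 - 1) + G)) = 18*(-37 + (-5 + 19)*((8 + 9)*(0*4 - 1) + 0)) = 18*(-37 + 14*(17*(0 - 1) + 0)) = 18*(-37 + 14*(17*(-1) + 0)) = 18*(-37 + 14*(-17 + 0)) = 18*(-37 + 14*(-17)) = 18*(-37 - 238) = 18*(-275) = -4950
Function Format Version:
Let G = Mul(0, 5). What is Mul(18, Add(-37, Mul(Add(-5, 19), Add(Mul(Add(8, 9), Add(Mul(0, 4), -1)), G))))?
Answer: -4950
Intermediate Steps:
G = 0
Mul(18, Add(-37, Mul(Add(-5, 19), Add(Mul(Add(8, 9), Add(Mul(0, 4), -1)), G)))) = Mul(18, Add(-37, Mul(Add(-5, 19), Add(Mul(Add(8, 9), Add(Mul(0, 4), -1)), 0)))) = Mul(18, Add(-37, Mul(14, Add(Mul(17, Add(0, -1)), 0)))) = Mul(18, Add(-37, Mul(14, Add(Mul(17, -1), 0)))) = Mul(18, Add(-37, Mul(14, Add(-17, 0)))) = Mul(18, Add(-37, Mul(14, -17))) = Mul(18, Add(-37, -238)) = Mul(18, -275) = -4950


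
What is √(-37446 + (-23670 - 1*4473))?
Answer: I*√65589 ≈ 256.1*I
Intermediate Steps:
√(-37446 + (-23670 - 1*4473)) = √(-37446 + (-23670 - 4473)) = √(-37446 - 28143) = √(-65589) = I*√65589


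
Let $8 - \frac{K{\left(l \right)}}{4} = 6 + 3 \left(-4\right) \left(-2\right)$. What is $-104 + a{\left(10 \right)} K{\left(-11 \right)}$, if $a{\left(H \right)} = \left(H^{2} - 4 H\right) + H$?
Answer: $-6264$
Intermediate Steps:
$a{\left(H \right)} = H^{2} - 3 H$
$K{\left(l \right)} = -88$ ($K{\left(l \right)} = 32 - 4 \left(6 + 3 \left(-4\right) \left(-2\right)\right) = 32 - 4 \left(6 - -24\right) = 32 - 4 \left(6 + 24\right) = 32 - 120 = -88$)
$-104 + a{\left(10 \right)} K{\left(-11 \right)} = -104 + 10 \left(-3 + 10\right) \left(-88\right) = -104 + 10 \cdot 7 \left(-88\right) = -104 + 70 \left(-88\right) = -104 - 6160 = -6264$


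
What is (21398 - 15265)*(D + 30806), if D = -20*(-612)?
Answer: 264001118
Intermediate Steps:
D = 12240
(21398 - 15265)*(D + 30806) = (21398 - 15265)*(12240 + 30806) = 6133*43046 = 264001118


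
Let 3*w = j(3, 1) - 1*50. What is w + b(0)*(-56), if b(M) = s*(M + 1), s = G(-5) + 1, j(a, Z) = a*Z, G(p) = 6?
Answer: -1223/3 ≈ -407.67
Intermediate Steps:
j(a, Z) = Z*a
s = 7 (s = 6 + 1 = 7)
b(M) = 7 + 7*M (b(M) = 7*(M + 1) = 7*(1 + M) = 7 + 7*M)
w = -47/3 (w = (1*3 - 1*50)/3 = (3 - 50)/3 = (1/3)*(-47) = -47/3 ≈ -15.667)
w + b(0)*(-56) = -47/3 + (7 + 7*0)*(-56) = -47/3 + (7 + 0)*(-56) = -47/3 + 7*(-56) = -47/3 - 392 = -1223/3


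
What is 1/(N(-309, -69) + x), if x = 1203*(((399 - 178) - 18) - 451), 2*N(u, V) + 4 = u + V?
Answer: -1/298535 ≈ -3.3497e-6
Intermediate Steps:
N(u, V) = -2 + V/2 + u/2 (N(u, V) = -2 + (u + V)/2 = -2 + (V + u)/2 = -2 + (V/2 + u/2) = -2 + V/2 + u/2)
x = -298344 (x = 1203*((221 - 18) - 451) = 1203*(203 - 451) = 1203*(-248) = -298344)
1/(N(-309, -69) + x) = 1/((-2 + (½)*(-69) + (½)*(-309)) - 298344) = 1/((-2 - 69/2 - 309/2) - 298344) = 1/(-191 - 298344) = 1/(-298535) = -1/298535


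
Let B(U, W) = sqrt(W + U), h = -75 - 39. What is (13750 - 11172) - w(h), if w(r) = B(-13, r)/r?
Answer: 2578 + I*sqrt(127)/114 ≈ 2578.0 + 0.098855*I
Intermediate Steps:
h = -114
B(U, W) = sqrt(U + W)
w(r) = sqrt(-13 + r)/r
(13750 - 11172) - w(h) = (13750 - 11172) - sqrt(-13 - 114)/(-114) = 2578 - (-1)*sqrt(-127)/114 = 2578 - (-1)*I*sqrt(127)/114 = 2578 + I*sqrt(127)/114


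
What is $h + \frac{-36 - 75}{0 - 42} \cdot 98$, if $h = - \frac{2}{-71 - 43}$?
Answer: $\frac{14764}{57} \approx 259.02$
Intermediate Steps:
$h = \frac{1}{57}$ ($h = - \frac{2}{-114} = \left(-2\right) \left(- \frac{1}{114}\right) = \frac{1}{57} \approx 0.017544$)
$h + \frac{-36 - 75}{0 - 42} \cdot 98 = \frac{1}{57} + \frac{-36 - 75}{0 - 42} \cdot 98 = \frac{1}{57} + - \frac{111}{-42} \cdot 98 = \frac{1}{57} + \left(-111\right) \left(- \frac{1}{42}\right) 98 = \frac{1}{57} + \frac{37}{14} \cdot 98 = \frac{1}{57} + 259 = \frac{14764}{57}$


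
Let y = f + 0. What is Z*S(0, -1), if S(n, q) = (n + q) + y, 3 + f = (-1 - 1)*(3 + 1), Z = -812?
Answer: 9744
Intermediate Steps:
f = -11 (f = -3 + (-1 - 1)*(3 + 1) = -3 - 2*4 = -3 - 8 = -11)
y = -11 (y = -11 + 0 = -11)
S(n, q) = -11 + n + q (S(n, q) = (n + q) - 11 = -11 + n + q)
Z*S(0, -1) = -812*(-11 + 0 - 1) = -812*(-12) = 9744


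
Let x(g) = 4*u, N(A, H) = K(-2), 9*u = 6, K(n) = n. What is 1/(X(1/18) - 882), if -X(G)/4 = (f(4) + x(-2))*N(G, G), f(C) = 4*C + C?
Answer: -3/2102 ≈ -0.0014272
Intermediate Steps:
u = 2/3 (u = (1/9)*6 = 2/3 ≈ 0.66667)
N(A, H) = -2
x(g) = 8/3 (x(g) = 4*(2/3) = 8/3)
f(C) = 5*C
X(G) = 544/3 (X(G) = -4*(5*4 + 8/3)*(-2) = -4*(20 + 8/3)*(-2) = -272*(-2)/3 = -4*(-136/3) = 544/3)
1/(X(1/18) - 882) = 1/(544/3 - 882) = 1/(-2102/3) = -3/2102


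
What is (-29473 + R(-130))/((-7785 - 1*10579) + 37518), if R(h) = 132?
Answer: -481/314 ≈ -1.5318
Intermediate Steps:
(-29473 + R(-130))/((-7785 - 1*10579) + 37518) = (-29473 + 132)/((-7785 - 1*10579) + 37518) = -29341/((-7785 - 10579) + 37518) = -29341/(-18364 + 37518) = -29341/19154 = -29341*1/19154 = -481/314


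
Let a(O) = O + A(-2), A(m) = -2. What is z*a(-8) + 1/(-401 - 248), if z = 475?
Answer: -3082751/649 ≈ -4750.0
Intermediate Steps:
a(O) = -2 + O (a(O) = O - 2 = -2 + O)
z*a(-8) + 1/(-401 - 248) = 475*(-2 - 8) + 1/(-401 - 248) = 475*(-10) + 1/(-649) = -4750 - 1/649 = -3082751/649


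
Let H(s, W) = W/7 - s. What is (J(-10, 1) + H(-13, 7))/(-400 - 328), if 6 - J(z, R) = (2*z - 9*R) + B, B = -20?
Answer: -69/728 ≈ -0.094780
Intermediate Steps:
H(s, W) = -s + W/7 (H(s, W) = W*(⅐) - s = W/7 - s = -s + W/7)
J(z, R) = 26 - 2*z + 9*R (J(z, R) = 6 - ((2*z - 9*R) - 20) = 6 - ((-9*R + 2*z) - 20) = 6 - (-20 - 9*R + 2*z) = 6 + (20 - 2*z + 9*R) = 26 - 2*z + 9*R)
(J(-10, 1) + H(-13, 7))/(-400 - 328) = ((26 - 2*(-10) + 9*1) + (-1*(-13) + (⅐)*7))/(-400 - 328) = ((26 + 20 + 9) + (13 + 1))/(-728) = (55 + 14)*(-1/728) = 69*(-1/728) = -69/728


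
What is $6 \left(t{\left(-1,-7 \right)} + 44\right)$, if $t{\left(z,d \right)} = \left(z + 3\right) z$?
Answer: $252$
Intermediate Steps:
$t{\left(z,d \right)} = z \left(3 + z\right)$ ($t{\left(z,d \right)} = \left(3 + z\right) z = z \left(3 + z\right)$)
$6 \left(t{\left(-1,-7 \right)} + 44\right) = 6 \left(- (3 - 1) + 44\right) = 6 \left(\left(-1\right) 2 + 44\right) = 6 \left(-2 + 44\right) = 6 \cdot 42 = 252$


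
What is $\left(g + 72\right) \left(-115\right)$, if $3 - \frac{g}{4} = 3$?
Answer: $-8280$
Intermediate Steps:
$g = 0$ ($g = 12 - 12 = 0$)
$\left(g + 72\right) \left(-115\right) = \left(0 + 72\right) \left(-115\right) = 72 \left(-115\right) = -8280$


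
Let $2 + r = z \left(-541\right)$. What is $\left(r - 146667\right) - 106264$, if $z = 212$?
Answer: $-367625$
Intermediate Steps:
$r = -114694$ ($r = -2 + 212 \left(-541\right) = -2 - 114692 = -114694$)
$\left(r - 146667\right) - 106264 = \left(-114694 - 146667\right) - 106264 = -261361 - 106264 = -367625$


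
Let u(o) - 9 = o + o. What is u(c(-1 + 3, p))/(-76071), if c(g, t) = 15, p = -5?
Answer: -13/25357 ≈ -0.00051268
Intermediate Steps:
u(o) = 9 + 2*o (u(o) = 9 + (o + o) = 9 + 2*o)
u(c(-1 + 3, p))/(-76071) = (9 + 2*15)/(-76071) = (9 + 30)*(-1/76071) = 39*(-1/76071) = -13/25357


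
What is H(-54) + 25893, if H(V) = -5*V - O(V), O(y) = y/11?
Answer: 287847/11 ≈ 26168.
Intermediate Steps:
O(y) = y/11 (O(y) = y*(1/11) = y/11)
H(V) = -56*V/11 (H(V) = -5*V - V/11 = -56*V/11)
H(-54) + 25893 = -56/11*(-54) + 25893 = 3024/11 + 25893 = 287847/11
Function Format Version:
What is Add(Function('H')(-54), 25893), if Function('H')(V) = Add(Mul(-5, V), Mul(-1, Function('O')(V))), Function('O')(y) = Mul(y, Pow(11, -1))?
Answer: Rational(287847, 11) ≈ 26168.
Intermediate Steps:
Function('O')(y) = Mul(Rational(1, 11), y) (Function('O')(y) = Mul(y, Rational(1, 11)) = Mul(Rational(1, 11), y))
Function('H')(V) = Mul(Rational(-56, 11), V) (Function('H')(V) = Add(Mul(-5, V), Mul(-1, Mul(Rational(1, 11), V))) = Add(Mul(-5, V), Mul(Rational(-1, 11), V)) = Mul(Rational(-56, 11), V))
Add(Function('H')(-54), 25893) = Add(Mul(Rational(-56, 11), -54), 25893) = Add(Rational(3024, 11), 25893) = Rational(287847, 11)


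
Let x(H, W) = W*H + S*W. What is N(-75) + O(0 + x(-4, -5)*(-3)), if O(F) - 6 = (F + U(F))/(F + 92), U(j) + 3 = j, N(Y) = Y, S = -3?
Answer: -684/13 ≈ -52.615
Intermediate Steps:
x(H, W) = -3*W + H*W (x(H, W) = W*H - 3*W = H*W - 3*W = -3*W + H*W)
U(j) = -3 + j
O(F) = 6 + (-3 + 2*F)/(92 + F) (O(F) = 6 + (F + (-3 + F))/(F + 92) = 6 + (-3 + 2*F)/(92 + F))
N(-75) + O(0 + x(-4, -5)*(-3)) = -75 + (549 + 8*(0 - 5*(-3 - 4)*(-3)))/(92 + (0 - 5*(-3 - 4)*(-3))) = -75 + (549 + 8*(0 - 5*(-7)*(-3)))/(92 + (0 - 5*(-7)*(-3))) = -75 + (549 + 8*(0 + 35*(-3)))/(92 + (0 + 35*(-3))) = -75 + (549 + 8*(0 - 105))/(92 + (0 - 105)) = -75 + (549 + 8*(-105))/(92 - 105) = -75 + (549 - 840)/(-13) = -75 - 1/13*(-291) = -75 + 291/13 = -684/13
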